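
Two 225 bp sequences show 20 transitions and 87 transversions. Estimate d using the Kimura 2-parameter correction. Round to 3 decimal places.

P = 20/225 ≈ 0.088889 and Q = 87/225 ≈ 0.386667.
Under the Kimura two-parameter model, d = −½ ln(1 − 2P − Q) − ¼ ln(1 − 2Q).
1 − 2P − Q = 0.435555, giving −½ ln(0.435555) = 0.415567.
1 − 2Q = 0.226666, giving −¼ ln(0.226666) = 0.371069.
d = 0.415567 + 0.371069 = 0.786636.

0.787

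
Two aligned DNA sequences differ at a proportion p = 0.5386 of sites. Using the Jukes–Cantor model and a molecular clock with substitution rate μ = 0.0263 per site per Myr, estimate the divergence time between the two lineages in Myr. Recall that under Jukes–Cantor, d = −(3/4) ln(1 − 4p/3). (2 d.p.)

d = −(3/4) ln(1 − 4p/3) = −0.75 ln(1 − 0.718133) = −0.75 ln(0.281867)
  = −0.75 × (-1.266320) = 0.949740 substitutions/site.
Under a molecular clock d = 2μt, so t = d/(2μ) = 0.949740 / (2 × 0.0263) = 18.06 Myr.

18.06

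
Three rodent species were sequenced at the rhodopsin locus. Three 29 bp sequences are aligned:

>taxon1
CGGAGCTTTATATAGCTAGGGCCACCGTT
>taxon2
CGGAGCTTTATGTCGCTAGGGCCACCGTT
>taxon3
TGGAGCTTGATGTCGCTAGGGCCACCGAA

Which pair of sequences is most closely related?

taxon1 and taxon2

taxon1–taxon2: 2/29 differ, p = 0.069, d = 0.072.
taxon1–taxon3: 6/29 differ, p = 0.207, d = 0.242.
taxon2–taxon3: 4/29 differ, p = 0.138, d = 0.152.
The smallest distance is between taxon1 and taxon2.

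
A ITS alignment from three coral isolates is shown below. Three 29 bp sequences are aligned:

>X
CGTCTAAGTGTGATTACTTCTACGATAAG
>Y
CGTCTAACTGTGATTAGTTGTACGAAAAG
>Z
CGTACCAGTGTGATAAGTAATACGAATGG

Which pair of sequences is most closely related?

X–Y: 4/29 differ, p = 0.138, d = 0.152.
X–Z: 10/29 differ, p = 0.345, d = 0.462.
Y–Z: 9/29 differ, p = 0.310, d = 0.401.
The smallest distance is between X and Y.

X and Y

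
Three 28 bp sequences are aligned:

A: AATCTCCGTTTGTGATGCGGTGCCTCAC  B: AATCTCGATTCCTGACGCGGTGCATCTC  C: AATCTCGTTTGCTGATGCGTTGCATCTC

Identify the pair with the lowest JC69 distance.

B and C

A–B: 7/28 differ, p = 0.250, d = 0.304.
A–C: 7/28 differ, p = 0.250, d = 0.304.
B–C: 4/28 differ, p = 0.143, d = 0.158.
The smallest distance is between B and C.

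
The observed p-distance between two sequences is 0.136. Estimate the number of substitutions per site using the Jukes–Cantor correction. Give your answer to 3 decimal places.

d = −(3/4) ln(1 − 4p/3) = −0.75 ln(1 − 0.181333) = −0.75 ln(0.818667)
  = −0.75 × (-0.200078) = 0.150059 substitutions/site.

0.150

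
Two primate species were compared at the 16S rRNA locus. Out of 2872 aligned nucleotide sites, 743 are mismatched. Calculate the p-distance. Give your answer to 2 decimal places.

0.26

p = 743/2872 = 0.258704… ≈ 0.26 (to 2 d.p.).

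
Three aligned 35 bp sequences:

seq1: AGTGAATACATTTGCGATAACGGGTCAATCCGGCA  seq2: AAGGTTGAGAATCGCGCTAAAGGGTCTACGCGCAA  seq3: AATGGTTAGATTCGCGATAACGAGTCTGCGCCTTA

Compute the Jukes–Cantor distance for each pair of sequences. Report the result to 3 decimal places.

d(seq1,seq2) = 0.635, d(seq1,seq3) = 0.513, d(seq2,seq3) = 0.407

seq1–seq2: 15/35 sites differ → p ≈ 0.428571, d = −0.75 ln(1 − 0.571428) = 0.635472 ≈ 0.635.
seq1–seq3: 13/35 sites differ → p ≈ 0.371429, d = −0.75 ln(1 − 0.495239) = 0.512753 ≈ 0.513.
seq2–seq3: 11/35 sites differ → p ≈ 0.314286, d = −0.75 ln(1 − 0.419048) = 0.407315 ≈ 0.407.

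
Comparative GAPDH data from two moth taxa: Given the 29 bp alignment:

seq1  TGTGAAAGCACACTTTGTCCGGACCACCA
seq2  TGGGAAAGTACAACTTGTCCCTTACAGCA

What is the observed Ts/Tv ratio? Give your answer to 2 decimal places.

0.29

Transitions are A↔G and C↔T; transversions are all other mismatches.
Transitions: 2. Transversions: 7.
R = 2/7 = 0.285714… ≈ 0.29 (to 2 d.p.).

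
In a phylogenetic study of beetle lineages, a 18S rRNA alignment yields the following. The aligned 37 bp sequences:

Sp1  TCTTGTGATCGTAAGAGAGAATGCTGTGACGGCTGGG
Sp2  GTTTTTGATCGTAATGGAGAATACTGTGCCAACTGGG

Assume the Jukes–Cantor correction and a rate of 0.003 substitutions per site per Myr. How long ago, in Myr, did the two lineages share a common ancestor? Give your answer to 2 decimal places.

The sequences differ at 9 of 37 sites (1, 2, 5, 15, 16, 23, 29, 31, 32), so p = 9/37 ≈ 0.243243.
d = −(3/4) ln(1 − 4p/3) = −0.75 ln(1 − 0.324324) = −0.75 ln(0.675676)
  = −0.75 × (-0.392042) = 0.294032 substitutions/site.
Under a molecular clock d = 2μt, so t = d/(2μ) = 0.294032 / (2 × 0.003) = 49.01 Myr.

49.01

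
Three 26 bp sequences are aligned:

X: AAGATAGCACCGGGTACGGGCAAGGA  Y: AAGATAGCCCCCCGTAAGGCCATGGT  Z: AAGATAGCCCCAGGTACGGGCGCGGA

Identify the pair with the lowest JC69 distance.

X–Y: 7/26 differ, p = 0.269, d = 0.334.
X–Z: 4/26 differ, p = 0.154, d = 0.172.
Y–Z: 7/26 differ, p = 0.269, d = 0.334.
The smallest distance is between X and Z.

X and Z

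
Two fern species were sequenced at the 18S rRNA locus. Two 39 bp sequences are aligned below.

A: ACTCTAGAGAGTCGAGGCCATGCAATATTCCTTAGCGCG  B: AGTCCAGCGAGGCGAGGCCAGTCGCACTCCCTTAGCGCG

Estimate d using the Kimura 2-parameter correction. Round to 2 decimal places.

Of 39 sites, 3 differences are transitions and 8 are transversions, so P = 3/39 ≈ 0.076923 and Q = 8/39 ≈ 0.205128.
Under the Kimura two-parameter model, d = −½ ln(1 − 2P − Q) − ¼ ln(1 − 2Q).
1 − 2P − Q = 0.641026, giving −½ ln(0.641026) = 0.222343.
1 − 2Q = 0.589744, giving −¼ ln(0.589744) = 0.132017.
d = 0.222343 + 0.132017 = 0.354360.

0.35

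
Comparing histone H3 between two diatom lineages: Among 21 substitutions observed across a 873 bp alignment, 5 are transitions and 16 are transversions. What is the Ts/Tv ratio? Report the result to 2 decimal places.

R = 5/16 = 0.3125 ≈ 0.31 (to 2 d.p.).

0.31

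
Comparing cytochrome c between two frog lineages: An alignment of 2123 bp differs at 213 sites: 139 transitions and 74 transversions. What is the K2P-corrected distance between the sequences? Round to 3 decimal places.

P = 139/2123 ≈ 0.065473 and Q = 74/2123 ≈ 0.034856.
Under the Kimura two-parameter model, d = −½ ln(1 − 2P − Q) − ¼ ln(1 − 2Q).
1 − 2P − Q = 0.834198, giving −½ ln(0.834198) = 0.090642.
1 − 2Q = 0.930288, giving −¼ ln(0.930288) = 0.018065.
d = 0.090642 + 0.018065 = 0.108707.

0.109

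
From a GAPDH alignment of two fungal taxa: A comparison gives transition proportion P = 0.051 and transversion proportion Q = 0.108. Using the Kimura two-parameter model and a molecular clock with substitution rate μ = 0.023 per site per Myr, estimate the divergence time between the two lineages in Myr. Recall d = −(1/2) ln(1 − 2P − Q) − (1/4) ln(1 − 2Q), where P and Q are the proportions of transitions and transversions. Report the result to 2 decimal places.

Under the Kimura two-parameter model, d = −½ ln(1 − 2P − Q) − ¼ ln(1 − 2Q).
1 − 2P − Q = 0.79, giving −½ ln(0.79) = 0.117861.
1 − 2Q = 0.784, giving −¼ ln(0.784) = 0.060837.
d = 0.117861 + 0.060837 = 0.178698.
Under a molecular clock d = 2μt, so t = d/(2μ) = 0.178698 / (2 × 0.023) = 3.88 Myr.

3.88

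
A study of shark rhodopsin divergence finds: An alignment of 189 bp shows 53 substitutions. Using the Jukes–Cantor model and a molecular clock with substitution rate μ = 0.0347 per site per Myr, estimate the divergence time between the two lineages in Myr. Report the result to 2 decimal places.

p = 53/189 ≈ 0.280423.
d = −(3/4) ln(1 − 4p/3) = −0.75 ln(1 − 0.373897) = −0.75 ln(0.626103)
  = −0.75 × (-0.468240) = 0.351180 substitutions/site.
Under a molecular clock d = 2μt, so t = d/(2μ) = 0.351180 / (2 × 0.0347) = 5.06 Myr.

5.06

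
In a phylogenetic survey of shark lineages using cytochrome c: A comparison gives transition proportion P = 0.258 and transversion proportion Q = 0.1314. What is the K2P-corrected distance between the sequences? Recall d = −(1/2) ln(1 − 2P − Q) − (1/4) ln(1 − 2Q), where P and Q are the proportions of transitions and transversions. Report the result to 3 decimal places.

0.597

Under the Kimura two-parameter model, d = −½ ln(1 − 2P − Q) − ¼ ln(1 − 2Q).
1 − 2P − Q = 0.3526, giving −½ ln(0.3526) = 0.521211.
1 − 2Q = 0.7372, giving −¼ ln(0.7372) = 0.076224.
d = 0.521211 + 0.076224 = 0.597435.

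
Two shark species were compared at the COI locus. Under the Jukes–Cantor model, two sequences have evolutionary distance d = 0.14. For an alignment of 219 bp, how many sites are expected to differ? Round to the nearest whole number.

Invert JC69: p = (3/4)(1 − e^(−4d/3)) = 0.75 × (1 − e^(-0.186667)) = 0.75 × (1 − 0.829720) = 0.127710.
Expected differing sites = pL ≈ 0.127710 × 219 = 27.96849 ≈ 28.

28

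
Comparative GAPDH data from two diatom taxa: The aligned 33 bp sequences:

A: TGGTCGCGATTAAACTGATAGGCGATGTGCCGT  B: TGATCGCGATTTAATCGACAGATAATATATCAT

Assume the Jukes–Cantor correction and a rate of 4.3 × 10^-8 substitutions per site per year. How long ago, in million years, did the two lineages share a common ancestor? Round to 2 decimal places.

5.78

The sequences differ at 12 of 33 sites, so p = 12/33 ≈ 0.363636.
d = −(3/4) ln(1 − 4p/3) = −0.75 ln(1 − 0.484848) = −0.75 ln(0.515152)
  = −0.75 × (-0.663293) = 0.497470 substitutions/site.
Under a molecular clock d = 2μt, so t = d/(2μ) = 0.497470 / (2 × 4.3 × 10^-8) = 5.78 million years.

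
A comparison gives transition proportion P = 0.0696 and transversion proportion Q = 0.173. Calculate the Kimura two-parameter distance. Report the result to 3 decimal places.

Under the Kimura two-parameter model, d = −½ ln(1 − 2P − Q) − ¼ ln(1 − 2Q).
1 − 2P − Q = 0.6878, giving −½ ln(0.6878) = 0.187129.
1 − 2Q = 0.654, giving −¼ ln(0.654) = 0.106162.
d = 0.187129 + 0.106162 = 0.293291.

0.293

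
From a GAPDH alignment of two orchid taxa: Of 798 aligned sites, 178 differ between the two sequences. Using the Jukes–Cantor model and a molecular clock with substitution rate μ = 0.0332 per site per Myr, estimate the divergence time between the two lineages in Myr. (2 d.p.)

3.99

p = 178/798 ≈ 0.223058.
d = −(3/4) ln(1 − 4p/3) = −0.75 ln(1 − 0.297411) = −0.75 ln(0.702589)
  = −0.75 × (-0.352983) = 0.264737 substitutions/site.
Under a molecular clock d = 2μt, so t = d/(2μ) = 0.264737 / (2 × 0.0332) = 3.99 Myr.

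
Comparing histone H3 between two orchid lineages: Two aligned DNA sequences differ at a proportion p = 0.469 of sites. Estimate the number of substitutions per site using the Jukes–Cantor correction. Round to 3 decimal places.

0.736

d = −(3/4) ln(1 − 4p/3) = −0.75 ln(1 − 0.625333) = −0.75 ln(0.374667)
  = −0.75 × (-0.981718) = 0.736289 substitutions/site.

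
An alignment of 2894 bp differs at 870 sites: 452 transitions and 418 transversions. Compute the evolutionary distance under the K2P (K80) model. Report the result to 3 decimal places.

0.390

P = 452/2894 ≈ 0.156185 and Q = 418/2894 ≈ 0.144437.
Under the Kimura two-parameter model, d = −½ ln(1 − 2P − Q) − ¼ ln(1 − 2Q).
1 − 2P − Q = 0.543193, giving −½ ln(0.543193) = 0.305145.
1 − 2Q = 0.711126, giving −¼ ln(0.711126) = 0.085226.
d = 0.305145 + 0.085226 = 0.390371.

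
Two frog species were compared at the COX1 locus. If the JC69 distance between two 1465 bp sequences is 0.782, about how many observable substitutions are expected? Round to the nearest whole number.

711

Invert JC69: p = (3/4)(1 − e^(−4d/3)) = 0.75 × (1 − e^(-1.042667)) = 0.75 × (1 − 0.352513) = 0.485615.
Expected differing sites = pL ≈ 0.485615 × 1465 = 711.425975 ≈ 711.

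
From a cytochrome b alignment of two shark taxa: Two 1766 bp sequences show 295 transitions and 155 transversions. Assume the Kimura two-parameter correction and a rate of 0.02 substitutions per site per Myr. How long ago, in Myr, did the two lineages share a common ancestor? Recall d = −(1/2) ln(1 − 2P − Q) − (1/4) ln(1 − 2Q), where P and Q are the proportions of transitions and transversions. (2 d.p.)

P = 295/1766 ≈ 0.167044 and Q = 155/1766 ≈ 0.087769.
Under the Kimura two-parameter model, d = −½ ln(1 − 2P − Q) − ¼ ln(1 − 2Q).
1 − 2P − Q = 0.578143, giving −½ ln(0.578143) = 0.273967.
1 − 2Q = 0.824462, giving −¼ ln(0.824462) = 0.048256.
d = 0.273967 + 0.048256 = 0.322223.
Under a molecular clock d = 2μt, so t = d/(2μ) = 0.322223 / (2 × 0.02) = 8.06 Myr.

8.06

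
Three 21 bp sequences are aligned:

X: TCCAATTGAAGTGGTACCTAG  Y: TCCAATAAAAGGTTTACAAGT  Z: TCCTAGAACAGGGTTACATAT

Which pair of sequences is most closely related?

X–Y: 9/21 differ, p = 0.429, d = 0.635.
X–Z: 9/21 differ, p = 0.429, d = 0.635.
Y–Z: 6/21 differ, p = 0.286, d = 0.360.
The smallest distance is between Y and Z.

Y and Z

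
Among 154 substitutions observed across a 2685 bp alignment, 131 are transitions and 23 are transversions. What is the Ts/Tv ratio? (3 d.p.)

5.696

R = 131/23 = 5.695652… ≈ 5.696 (to 3 d.p.).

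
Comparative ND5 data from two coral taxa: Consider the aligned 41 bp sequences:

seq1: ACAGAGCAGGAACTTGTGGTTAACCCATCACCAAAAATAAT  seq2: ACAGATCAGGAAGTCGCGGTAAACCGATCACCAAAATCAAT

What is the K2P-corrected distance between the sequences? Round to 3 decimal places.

Of 41 sites, 3 differences are transitions and 5 are transversions, so P = 3/41 ≈ 0.073171 and Q = 5/41 ≈ 0.121951.
Under the Kimura two-parameter model, d = −½ ln(1 − 2P − Q) − ¼ ln(1 − 2Q).
1 − 2P − Q = 0.731707, giving −½ ln(0.731707) = 0.156188.
1 − 2Q = 0.756098, giving −¼ ln(0.756098) = 0.069896.
d = 0.156188 + 0.069896 = 0.226084.

0.226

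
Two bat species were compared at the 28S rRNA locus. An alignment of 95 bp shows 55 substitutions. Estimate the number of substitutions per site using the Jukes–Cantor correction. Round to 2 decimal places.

1.11

p = 55/95 ≈ 0.578947.
d = −(3/4) ln(1 − 4p/3) = −0.75 ln(1 − 0.771929) = −0.75 ln(0.228071)
  = −0.75 × (-1.478098) = 1.108574 substitutions/site.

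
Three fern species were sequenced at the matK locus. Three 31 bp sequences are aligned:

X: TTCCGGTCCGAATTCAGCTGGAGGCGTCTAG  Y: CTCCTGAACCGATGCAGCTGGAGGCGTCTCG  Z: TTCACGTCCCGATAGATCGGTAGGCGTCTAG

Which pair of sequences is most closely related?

X and Y

X–Y: 8/31 differ, p = 0.258, d = 0.316.
X–Z: 9/31 differ, p = 0.290, d = 0.367.
Y–Z: 11/31 differ, p = 0.355, d = 0.481.
The smallest distance is between X and Y.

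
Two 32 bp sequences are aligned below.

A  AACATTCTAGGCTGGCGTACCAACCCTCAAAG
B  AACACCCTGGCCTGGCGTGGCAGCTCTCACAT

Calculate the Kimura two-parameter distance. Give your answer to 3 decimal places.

Of 32 sites, 6 differences are transitions and 4 are transversions, so P = 6/32 = 0.1875 and Q = 4/32 = 0.125.
Under the Kimura two-parameter model, d = −½ ln(1 − 2P − Q) − ¼ ln(1 − 2Q).
1 − 2P − Q = 0.5, giving −½ ln(0.5) = 0.346574.
1 − 2Q = 0.75, giving −¼ ln(0.75) = 0.071921.
d = 0.346574 + 0.071921 = 0.418495.

0.418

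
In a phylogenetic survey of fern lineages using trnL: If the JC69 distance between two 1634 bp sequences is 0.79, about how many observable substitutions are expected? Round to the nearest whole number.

798

Invert JC69: p = (3/4)(1 − e^(−4d/3)) = 0.75 × (1 − e^(-1.053333)) = 0.75 × (1 − 0.348773) = 0.488420.
Expected differing sites = pL ≈ 0.488420 × 1634 = 798.07828 ≈ 798.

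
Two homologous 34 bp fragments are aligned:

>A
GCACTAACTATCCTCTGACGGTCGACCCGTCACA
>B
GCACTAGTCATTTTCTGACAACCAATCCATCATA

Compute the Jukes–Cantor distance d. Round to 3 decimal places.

0.477

The sequences differ at 12 of 34 sites, so p = 12/34 ≈ 0.352941.
d = −(3/4) ln(1 − 4p/3) = −0.75 ln(1 − 0.470588) = −0.75 ln(0.529412)
  = −0.75 × (-0.635988) = 0.476991 substitutions/site.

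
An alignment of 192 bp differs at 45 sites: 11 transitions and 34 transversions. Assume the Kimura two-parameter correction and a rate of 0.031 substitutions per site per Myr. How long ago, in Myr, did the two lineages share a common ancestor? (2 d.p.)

P = 11/192 ≈ 0.057292 and Q = 34/192 ≈ 0.177083.
Under the Kimura two-parameter model, d = −½ ln(1 − 2P − Q) − ¼ ln(1 − 2Q).
1 − 2P − Q = 0.708333, giving −½ ln(0.708333) = 0.172420.
1 − 2Q = 0.645834, giving −¼ ln(0.645834) = 0.109303.
d = 0.172420 + 0.109303 = 0.281723.
Under a molecular clock d = 2μt, so t = d/(2μ) = 0.281723 / (2 × 0.031) = 4.54 Myr.

4.54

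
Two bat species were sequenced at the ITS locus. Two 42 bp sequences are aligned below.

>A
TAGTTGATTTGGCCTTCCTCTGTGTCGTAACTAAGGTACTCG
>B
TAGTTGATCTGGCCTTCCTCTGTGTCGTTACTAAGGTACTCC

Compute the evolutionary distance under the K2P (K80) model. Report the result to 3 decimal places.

Of 42 sites, 1 differences are transitions and 2 are transversions, so P = 1/42 ≈ 0.02381 and Q = 2/42 ≈ 0.047619.
Under the Kimura two-parameter model, d = −½ ln(1 − 2P − Q) − ¼ ln(1 − 2Q).
1 − 2P − Q = 0.904761, giving −½ ln(0.904761) = 0.050042.
1 − 2Q = 0.904762, giving −¼ ln(0.904762) = 0.025021.
d = 0.050042 + 0.025021 = 0.075063.

0.075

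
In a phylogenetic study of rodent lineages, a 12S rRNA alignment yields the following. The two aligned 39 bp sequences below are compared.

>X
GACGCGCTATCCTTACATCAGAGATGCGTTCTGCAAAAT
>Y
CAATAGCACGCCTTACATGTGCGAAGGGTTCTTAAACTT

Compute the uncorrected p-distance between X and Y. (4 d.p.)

The sequences differ at 16 of 39 positions.
p = 16/39 = 0.410256… ≈ 0.4103 (to 4 d.p.).

0.4103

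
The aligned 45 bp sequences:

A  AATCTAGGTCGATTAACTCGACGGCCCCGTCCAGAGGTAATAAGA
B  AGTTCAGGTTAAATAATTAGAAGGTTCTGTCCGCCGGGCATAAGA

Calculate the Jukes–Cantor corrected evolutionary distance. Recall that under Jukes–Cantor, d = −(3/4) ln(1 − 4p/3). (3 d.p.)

The sequences differ at 17 of 45 sites, so p = 17/45 ≈ 0.377778.
d = −(3/4) ln(1 − 4p/3) = −0.75 ln(1 − 0.503704) = −0.75 ln(0.496296)
  = −0.75 × (-0.700583) = 0.525437 substitutions/site.

0.525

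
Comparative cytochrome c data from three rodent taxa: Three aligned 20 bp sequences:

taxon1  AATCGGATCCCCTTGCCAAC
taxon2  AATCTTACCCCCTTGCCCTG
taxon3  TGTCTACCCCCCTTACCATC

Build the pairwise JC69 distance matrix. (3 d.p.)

d(taxon1,taxon2) = 0.383, d(taxon1,taxon3) = 0.572, d(taxon2,taxon3) = 0.471

taxon1–taxon2: 6/20 sites differ → p = 0.3, d = −0.75 ln(1 − 0.4) = 0.383119 ≈ 0.383.
taxon1–taxon3: 8/20 sites differ → p = 0.4, d = −0.75 ln(1 − 0.533333) = 0.571605 ≈ 0.572.
taxon2–taxon3: 7/20 sites differ → p = 0.35, d = −0.75 ln(1 − 0.466667) = 0.471457 ≈ 0.471.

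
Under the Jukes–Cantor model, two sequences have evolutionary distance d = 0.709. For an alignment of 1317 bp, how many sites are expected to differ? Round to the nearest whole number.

604

Invert JC69: p = (3/4)(1 − e^(−4d/3)) = 0.75 × (1 − e^(-0.945333)) = 0.75 × (1 − 0.388550) = 0.458588.
Expected differing sites = pL ≈ 0.458588 × 1317 = 603.960396 ≈ 604.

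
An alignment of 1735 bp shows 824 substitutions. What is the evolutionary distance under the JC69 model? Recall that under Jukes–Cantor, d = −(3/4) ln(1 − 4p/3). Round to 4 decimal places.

0.7523

p = 824/1735 ≈ 0.474928.
d = −(3/4) ln(1 − 4p/3) = −0.75 ln(1 − 0.633237) = −0.75 ln(0.366763)
  = −0.75 × (-1.003039) = 0.752279 substitutions/site.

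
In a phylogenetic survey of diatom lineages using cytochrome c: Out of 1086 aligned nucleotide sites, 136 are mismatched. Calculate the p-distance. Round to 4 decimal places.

p = 136/1086 = 0.125230… ≈ 0.1252 (to 4 d.p.).

0.1252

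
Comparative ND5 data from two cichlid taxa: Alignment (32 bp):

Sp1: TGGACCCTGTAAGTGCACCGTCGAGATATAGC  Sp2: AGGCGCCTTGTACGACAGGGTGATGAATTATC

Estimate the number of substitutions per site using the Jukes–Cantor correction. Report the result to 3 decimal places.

0.924

The sequences differ at 17 of 32 sites, so p = 17/32 = 0.53125.
d = −(3/4) ln(1 − 4p/3) = −0.75 ln(1 − 0.708333) = −0.75 ln(0.291667)
  = −0.75 × (-1.232143) = 0.924107 substitutions/site.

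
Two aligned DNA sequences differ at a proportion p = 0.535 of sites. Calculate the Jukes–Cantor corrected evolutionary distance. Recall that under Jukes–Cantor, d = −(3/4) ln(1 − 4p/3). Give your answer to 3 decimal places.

0.937

d = −(3/4) ln(1 − 4p/3) = −0.75 ln(1 − 0.713333) = −0.75 ln(0.286667)
  = −0.75 × (-1.249434) = 0.937076 substitutions/site.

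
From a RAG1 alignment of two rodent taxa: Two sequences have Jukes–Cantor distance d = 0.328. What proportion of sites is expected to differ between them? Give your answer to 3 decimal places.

0.266

p = (3/4)(1 − e^(−4d/3)) = 0.75 × (1 − e^(-0.437333)) = 0.75 × (1 − 0.645756) = 0.265683.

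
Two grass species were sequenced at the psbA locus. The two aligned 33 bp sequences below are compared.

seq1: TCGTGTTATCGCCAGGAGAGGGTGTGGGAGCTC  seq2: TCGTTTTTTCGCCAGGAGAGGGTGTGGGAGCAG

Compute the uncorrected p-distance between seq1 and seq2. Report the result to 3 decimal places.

The sequences differ at 4 of 33 positions (sites 5, 8, 32, 33).
p = 4/33 = 0.121212… ≈ 0.121 (to 3 d.p.).

0.121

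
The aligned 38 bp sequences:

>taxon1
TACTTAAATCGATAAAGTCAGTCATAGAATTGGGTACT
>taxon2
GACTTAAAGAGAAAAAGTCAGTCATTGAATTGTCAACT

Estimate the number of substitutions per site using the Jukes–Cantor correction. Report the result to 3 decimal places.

The sequences differ at 8 of 38 sites (1, 9, 10, 13, 26, 33, 34, 35), so p = 8/38 ≈ 0.210526.
d = −(3/4) ln(1 − 4p/3) = −0.75 ln(1 − 0.280701) = −0.75 ln(0.719299)
  = −0.75 × (-0.329478) = 0.247109 substitutions/site.

0.247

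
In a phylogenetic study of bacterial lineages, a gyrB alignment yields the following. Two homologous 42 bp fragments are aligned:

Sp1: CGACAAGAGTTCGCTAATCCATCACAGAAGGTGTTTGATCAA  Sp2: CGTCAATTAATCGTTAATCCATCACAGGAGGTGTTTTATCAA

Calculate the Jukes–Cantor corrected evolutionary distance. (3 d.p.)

The sequences differ at 8 of 42 sites (3, 7, 8, 9, 10, 14, 28, 37), so p = 8/42 ≈ 0.190476.
d = −(3/4) ln(1 − 4p/3) = −0.75 ln(1 − 0.253968) = −0.75 ln(0.746032)
  = −0.75 × (-0.292987) = 0.219740 substitutions/site.

0.220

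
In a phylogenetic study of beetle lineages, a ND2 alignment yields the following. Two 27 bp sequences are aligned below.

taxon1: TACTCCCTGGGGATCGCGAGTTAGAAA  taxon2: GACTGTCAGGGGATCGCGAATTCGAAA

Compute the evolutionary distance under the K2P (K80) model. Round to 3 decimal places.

Of 27 sites, 2 differences are transitions and 4 are transversions, so P = 2/27 ≈ 0.074074 and Q = 4/27 ≈ 0.148148.
Under the Kimura two-parameter model, d = −½ ln(1 − 2P − Q) − ¼ ln(1 − 2Q).
1 − 2P − Q = 0.703704, giving −½ ln(0.703704) = 0.175699.
1 − 2Q = 0.703704, giving −¼ ln(0.703704) = 0.087849.
d = 0.175699 + 0.087849 = 0.263548.

0.264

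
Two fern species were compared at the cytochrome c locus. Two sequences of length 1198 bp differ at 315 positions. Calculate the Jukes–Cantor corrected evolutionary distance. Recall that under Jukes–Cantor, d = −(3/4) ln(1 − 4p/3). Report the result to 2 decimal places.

p = 315/1198 ≈ 0.262938.
d = −(3/4) ln(1 − 4p/3) = −0.75 ln(1 − 0.350584) = −0.75 ln(0.649416)
  = −0.75 × (-0.431682) = 0.323762 substitutions/site.

0.32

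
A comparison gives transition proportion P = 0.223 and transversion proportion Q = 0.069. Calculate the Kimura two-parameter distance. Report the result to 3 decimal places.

0.399

Under the Kimura two-parameter model, d = −½ ln(1 − 2P − Q) − ¼ ln(1 − 2Q).
1 − 2P − Q = 0.485, giving −½ ln(0.485) = 0.361803.
1 − 2Q = 0.862, giving −¼ ln(0.862) = 0.037125.
d = 0.361803 + 0.037125 = 0.398928.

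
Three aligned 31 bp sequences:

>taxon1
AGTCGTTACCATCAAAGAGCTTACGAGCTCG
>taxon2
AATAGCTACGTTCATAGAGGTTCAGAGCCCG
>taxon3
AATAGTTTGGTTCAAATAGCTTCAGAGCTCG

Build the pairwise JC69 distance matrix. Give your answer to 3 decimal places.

d(taxon1,taxon2) = 0.422, d(taxon1,taxon3) = 0.367, d(taxon2,taxon3) = 0.269

taxon1–taxon2: 10/31 sites differ → p ≈ 0.322581, d = −0.75 ln(1 − 0.430108) = 0.421731 ≈ 0.422.
taxon1–taxon3: 9/31 sites differ → p ≈ 0.290323, d = −0.75 ln(1 − 0.387097) = 0.367161 ≈ 0.367.
taxon2–taxon3: 7/31 sites differ → p ≈ 0.225806, d = −0.75 ln(1 − 0.301075) = 0.268659 ≈ 0.269.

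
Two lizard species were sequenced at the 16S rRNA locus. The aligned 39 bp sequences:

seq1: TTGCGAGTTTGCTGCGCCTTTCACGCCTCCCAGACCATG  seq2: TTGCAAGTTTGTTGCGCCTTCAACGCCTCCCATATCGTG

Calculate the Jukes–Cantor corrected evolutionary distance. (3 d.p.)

The sequences differ at 7 of 39 sites (5, 12, 21, 22, 33, 35, 37), so p = 7/39 ≈ 0.179487.
d = −(3/4) ln(1 − 4p/3) = −0.75 ln(1 − 0.239316) = −0.75 ln(0.760684)
  = −0.75 × (-0.273537) = 0.205153 substitutions/site.

0.205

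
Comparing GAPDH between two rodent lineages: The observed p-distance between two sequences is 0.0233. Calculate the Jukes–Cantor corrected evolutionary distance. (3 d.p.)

0.024

d = −(3/4) ln(1 − 4p/3) = −0.75 ln(1 − 0.031067) = −0.75 ln(0.968933)
  = −0.75 × (-0.031560) = 0.023670 substitutions/site.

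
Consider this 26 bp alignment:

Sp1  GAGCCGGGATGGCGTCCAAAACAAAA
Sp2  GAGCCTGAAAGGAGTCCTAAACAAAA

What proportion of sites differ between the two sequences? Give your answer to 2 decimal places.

0.19

The sequences differ at 5 of 26 positions (sites 6, 8, 10, 13, 18).
p = 5/26 = 0.192307… ≈ 0.19 (to 2 d.p.).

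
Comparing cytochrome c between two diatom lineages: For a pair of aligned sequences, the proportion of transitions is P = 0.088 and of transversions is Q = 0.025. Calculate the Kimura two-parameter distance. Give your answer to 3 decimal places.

0.125

Under the Kimura two-parameter model, d = −½ ln(1 − 2P − Q) − ¼ ln(1 − 2Q).
1 − 2P − Q = 0.799, giving −½ ln(0.799) = 0.112197.
1 − 2Q = 0.95, giving −¼ ln(0.95) = 0.012823.
d = 0.112197 + 0.012823 = 0.125020.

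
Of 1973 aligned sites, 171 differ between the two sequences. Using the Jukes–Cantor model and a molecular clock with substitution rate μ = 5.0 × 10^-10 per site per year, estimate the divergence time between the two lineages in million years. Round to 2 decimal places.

92.10

p = 171/1973 ≈ 0.08667.
d = −(3/4) ln(1 − 4p/3) = −0.75 ln(1 − 0.11556) = −0.75 ln(0.88444)
  = −0.75 × (-0.122801) = 0.092101 substitutions/site.
Under a molecular clock d = 2μt, so t = d/(2μ) = 0.092101 / (2 × 5.0 × 10^-10) = 92.10 million years.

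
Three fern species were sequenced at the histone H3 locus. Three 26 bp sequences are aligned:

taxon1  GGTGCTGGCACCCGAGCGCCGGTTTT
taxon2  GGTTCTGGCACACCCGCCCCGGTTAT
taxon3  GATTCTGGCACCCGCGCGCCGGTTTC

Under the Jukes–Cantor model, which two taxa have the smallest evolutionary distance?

taxon1–taxon2: 6/26 differ, p = 0.231, d = 0.276.
taxon1–taxon3: 4/26 differ, p = 0.154, d = 0.172.
taxon2–taxon3: 6/26 differ, p = 0.231, d = 0.276.
The smallest distance is between taxon1 and taxon3.

taxon1 and taxon3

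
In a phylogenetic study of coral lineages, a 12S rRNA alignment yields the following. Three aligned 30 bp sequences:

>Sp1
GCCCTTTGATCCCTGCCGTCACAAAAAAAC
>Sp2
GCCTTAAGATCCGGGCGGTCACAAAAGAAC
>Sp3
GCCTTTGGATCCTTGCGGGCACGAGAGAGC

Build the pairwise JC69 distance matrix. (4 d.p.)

d(Sp1,Sp2) = 0.2795, d(Sp1,Sp3) = 0.3831, d(Sp2,Sp3) = 0.3295

Sp1–Sp2: 7/30 sites differ → p ≈ 0.233333, d = −0.75 ln(1 − 0.311111) = 0.279506 ≈ 0.2795.
Sp1–Sp3: 9/30 sites differ → p = 0.3, d = −0.75 ln(1 − 0.4) = 0.383119 ≈ 0.3831.
Sp2–Sp3: 8/30 sites differ → p ≈ 0.266667, d = −0.75 ln(1 − 0.355556) = 0.329526 ≈ 0.3295.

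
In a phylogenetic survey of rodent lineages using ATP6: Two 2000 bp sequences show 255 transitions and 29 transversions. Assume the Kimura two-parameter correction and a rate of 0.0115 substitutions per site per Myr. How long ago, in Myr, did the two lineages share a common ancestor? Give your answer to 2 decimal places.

7.15

P = 255/2000 = 0.1275 and Q = 29/2000 = 0.0145.
Under the Kimura two-parameter model, d = −½ ln(1 − 2P − Q) − ¼ ln(1 − 2Q).
1 − 2P − Q = 0.7305, giving −½ ln(0.7305) = 0.157013.
1 − 2Q = 0.971, giving −¼ ln(0.971) = 0.007357.
d = 0.157013 + 0.007357 = 0.164370.
Under a molecular clock d = 2μt, so t = d/(2μ) = 0.164370 / (2 × 0.0115) = 7.15 Myr.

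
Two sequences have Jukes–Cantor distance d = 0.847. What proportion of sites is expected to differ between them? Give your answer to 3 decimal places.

p = (3/4)(1 − e^(−4d/3)) = 0.75 × (1 − e^(-1.129333)) = 0.75 × (1 − 0.323249) = 0.507563.

0.508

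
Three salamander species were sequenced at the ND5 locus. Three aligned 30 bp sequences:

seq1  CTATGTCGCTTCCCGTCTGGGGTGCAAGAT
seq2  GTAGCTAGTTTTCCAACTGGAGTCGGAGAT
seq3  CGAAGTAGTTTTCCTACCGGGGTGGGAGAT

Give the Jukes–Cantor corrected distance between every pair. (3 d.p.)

seq1–seq2: 12/30 sites differ → p = 0.4, d = −0.75 ln(1 − 0.533333) = 0.571605 ≈ 0.572.
seq1–seq3: 10/30 sites differ → p ≈ 0.333333, d = −0.75 ln(1 − 0.444444) = 0.440839 ≈ 0.441.
seq2–seq3: 8/30 sites differ → p ≈ 0.266667, d = −0.75 ln(1 − 0.355556) = 0.329526 ≈ 0.330.

d(seq1,seq2) = 0.572, d(seq1,seq3) = 0.441, d(seq2,seq3) = 0.330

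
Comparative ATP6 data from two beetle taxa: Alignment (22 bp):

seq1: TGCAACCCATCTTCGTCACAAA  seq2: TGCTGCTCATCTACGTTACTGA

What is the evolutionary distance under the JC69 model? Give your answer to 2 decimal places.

The sequences differ at 7 of 22 sites (4, 5, 7, 13, 17, 20, 21), so p = 7/22 ≈ 0.318182.
d = −(3/4) ln(1 − 4p/3) = −0.75 ln(1 − 0.424243) = −0.75 ln(0.575757)
  = −0.75 × (-0.552070) = 0.414053 substitutions/site.

0.41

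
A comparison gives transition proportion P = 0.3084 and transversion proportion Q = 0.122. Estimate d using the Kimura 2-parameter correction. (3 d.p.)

0.741

Under the Kimura two-parameter model, d = −½ ln(1 − 2P − Q) − ¼ ln(1 − 2Q).
1 − 2P − Q = 0.2612, giving −½ ln(0.2612) = 0.671234.
1 − 2Q = 0.756, giving −¼ ln(0.756) = 0.069928.
d = 0.671234 + 0.069928 = 0.741162.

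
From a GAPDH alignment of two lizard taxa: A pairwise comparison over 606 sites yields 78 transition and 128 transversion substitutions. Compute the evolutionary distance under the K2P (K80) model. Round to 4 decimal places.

P = 78/606 ≈ 0.128713 and Q = 128/606 ≈ 0.211221.
Under the Kimura two-parameter model, d = −½ ln(1 − 2P − Q) − ¼ ln(1 − 2Q).
1 − 2P − Q = 0.531353, giving −½ ln(0.531353) = 0.316164.
1 − 2Q = 0.577558, giving −¼ ln(0.577558) = 0.137237.
d = 0.316164 + 0.137237 = 0.453401.

0.4534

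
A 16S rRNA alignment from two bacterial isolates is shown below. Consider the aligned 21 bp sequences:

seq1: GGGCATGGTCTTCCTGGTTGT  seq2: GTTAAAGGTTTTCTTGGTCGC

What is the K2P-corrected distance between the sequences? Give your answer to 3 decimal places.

Of 21 sites, 4 differences are transitions and 4 are transversions, so P = 4/21 ≈ 0.190476 and Q = 4/21 ≈ 0.190476.
Under the Kimura two-parameter model, d = −½ ln(1 − 2P − Q) − ¼ ln(1 − 2Q).
1 − 2P − Q = 0.428572, giving −½ ln(0.428572) = 0.423648.
1 − 2Q = 0.619048, giving −¼ ln(0.619048) = 0.119893.
d = 0.423648 + 0.119893 = 0.543541.

0.544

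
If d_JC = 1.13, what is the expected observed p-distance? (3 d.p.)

0.584

p = (3/4)(1 − e^(−4d/3)) = 0.75 × (1 − e^(-1.506667)) = 0.75 × (1 − 0.221647) = 0.583765.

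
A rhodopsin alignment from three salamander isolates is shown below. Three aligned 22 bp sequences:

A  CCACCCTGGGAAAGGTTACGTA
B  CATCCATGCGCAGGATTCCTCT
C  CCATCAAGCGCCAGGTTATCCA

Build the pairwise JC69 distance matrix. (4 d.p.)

d(A,B) = 0.8240, d(A,C) = 0.5913, d(B,C) = 0.8240

A–B: 11/22 sites differ → p = 0.5, d = −0.75 ln(1 − 0.666667) = 0.823960 ≈ 0.8240.
A–C: 9/22 sites differ → p ≈ 0.409091, d = −0.75 ln(1 − 0.545455) = 0.591344 ≈ 0.5913.
B–C: 11/22 sites differ → p = 0.5, d = −0.75 ln(1 − 0.666667) = 0.823960 ≈ 0.8240.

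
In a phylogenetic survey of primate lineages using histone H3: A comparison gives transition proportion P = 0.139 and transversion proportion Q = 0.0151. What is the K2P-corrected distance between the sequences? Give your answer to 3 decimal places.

Under the Kimura two-parameter model, d = −½ ln(1 − 2P − Q) − ¼ ln(1 − 2Q).
1 − 2P − Q = 0.7069, giving −½ ln(0.7069) = 0.173433.
1 − 2Q = 0.9698, giving −¼ ln(0.9698) = 0.007666.
d = 0.173433 + 0.007666 = 0.181099.

0.181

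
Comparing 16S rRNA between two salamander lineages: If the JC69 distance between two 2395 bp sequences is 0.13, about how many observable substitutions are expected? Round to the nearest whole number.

286

Invert JC69: p = (3/4)(1 − e^(−4d/3)) = 0.75 × (1 − e^(-0.173333)) = 0.75 × (1 − 0.840858) = 0.119357.
Expected differing sites = pL ≈ 0.119357 × 2395 = 285.860015 ≈ 286.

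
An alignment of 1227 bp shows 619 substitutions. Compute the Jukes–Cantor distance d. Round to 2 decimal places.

p = 619/1227 ≈ 0.504482.
d = −(3/4) ln(1 − 4p/3) = −0.75 ln(1 − 0.672643) = −0.75 ln(0.327357)
  = −0.75 × (-1.116704) = 0.837528 substitutions/site.

0.84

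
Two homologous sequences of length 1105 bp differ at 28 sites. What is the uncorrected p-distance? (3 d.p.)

0.025

p = 28/1105 = 0.025339… ≈ 0.025 (to 3 d.p.).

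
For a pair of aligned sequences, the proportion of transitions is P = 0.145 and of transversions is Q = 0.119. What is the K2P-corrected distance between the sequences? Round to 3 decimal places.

0.331

Under the Kimura two-parameter model, d = −½ ln(1 − 2P − Q) − ¼ ln(1 − 2Q).
1 − 2P − Q = 0.591, giving −½ ln(0.591) = 0.262970.
1 − 2Q = 0.762, giving −¼ ln(0.762) = 0.067952.
d = 0.262970 + 0.067952 = 0.330922.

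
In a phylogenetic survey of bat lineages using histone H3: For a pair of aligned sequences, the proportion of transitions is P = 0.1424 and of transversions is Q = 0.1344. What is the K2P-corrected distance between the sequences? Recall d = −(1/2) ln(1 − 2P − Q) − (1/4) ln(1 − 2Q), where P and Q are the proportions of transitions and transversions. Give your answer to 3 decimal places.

0.350

Under the Kimura two-parameter model, d = −½ ln(1 − 2P − Q) − ¼ ln(1 − 2Q).
1 − 2P − Q = 0.5808, giving −½ ln(0.5808) = 0.271674.
1 − 2Q = 0.7312, giving −¼ ln(0.7312) = 0.078267.
d = 0.271674 + 0.078267 = 0.349941.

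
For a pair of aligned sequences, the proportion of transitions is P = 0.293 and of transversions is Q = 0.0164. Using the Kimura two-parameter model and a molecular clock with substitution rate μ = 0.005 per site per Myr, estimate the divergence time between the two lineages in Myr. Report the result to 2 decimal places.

Under the Kimura two-parameter model, d = −½ ln(1 − 2P − Q) − ¼ ln(1 − 2Q).
1 − 2P − Q = 0.3976, giving −½ ln(0.3976) = 0.461154.
1 − 2Q = 0.9672, giving −¼ ln(0.9672) = 0.008337.
d = 0.461154 + 0.008337 = 0.469491.
Under a molecular clock d = 2μt, so t = d/(2μ) = 0.469491 / (2 × 0.005) = 46.95 Myr.

46.95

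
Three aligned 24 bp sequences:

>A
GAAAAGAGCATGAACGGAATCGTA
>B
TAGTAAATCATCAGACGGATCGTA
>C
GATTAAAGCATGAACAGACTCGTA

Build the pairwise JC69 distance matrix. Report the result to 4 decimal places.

A–B: 10/24 sites differ → p ≈ 0.416667, d = −0.75 ln(1 − 0.555556) = 0.608198 ≈ 0.6082.
A–C: 5/24 sites differ → p ≈ 0.208333, d = −0.75 ln(1 − 0.277777) = 0.244066 ≈ 0.2441.
B–C: 9/24 sites differ → p = 0.375, d = −0.75 ln(1 − 0.5) = 0.519860 ≈ 0.5199.

d(A,B) = 0.6082, d(A,C) = 0.2441, d(B,C) = 0.5199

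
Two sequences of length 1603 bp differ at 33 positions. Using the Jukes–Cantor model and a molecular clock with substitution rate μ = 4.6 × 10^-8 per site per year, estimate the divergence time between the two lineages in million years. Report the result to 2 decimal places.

p = 33/1603 ≈ 0.020586.
d = −(3/4) ln(1 − 4p/3) = −0.75 ln(1 − 0.027448) = −0.75 ln(0.972552)
  = −0.75 × (-0.027832) = 0.020874 substitutions/site.
Under a molecular clock d = 2μt, so t = d/(2μ) = 0.020874 / (2 × 4.6 × 10^-8) = 0.23 million years.

0.23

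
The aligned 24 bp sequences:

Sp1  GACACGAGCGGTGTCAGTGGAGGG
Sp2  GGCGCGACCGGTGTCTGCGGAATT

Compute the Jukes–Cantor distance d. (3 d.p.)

0.441

The sequences differ at 8 of 24 sites (2, 4, 8, 16, 18, 22, 23, 24), so p = 8/24 ≈ 0.333333.
d = −(3/4) ln(1 − 4p/3) = −0.75 ln(1 − 0.444444) = −0.75 ln(0.555556)
  = −0.75 × (-0.587786) = 0.440840 substitutions/site.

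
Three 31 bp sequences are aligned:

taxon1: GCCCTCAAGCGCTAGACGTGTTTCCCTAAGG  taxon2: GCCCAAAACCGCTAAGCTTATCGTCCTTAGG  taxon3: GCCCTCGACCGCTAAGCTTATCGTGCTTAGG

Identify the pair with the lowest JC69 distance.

taxon1–taxon2: 11/31 differ, p = 0.355, d = 0.481.
taxon1–taxon3: 11/31 differ, p = 0.355, d = 0.481.
taxon2–taxon3: 4/31 differ, p = 0.129, d = 0.142.
The smallest distance is between taxon2 and taxon3.

taxon2 and taxon3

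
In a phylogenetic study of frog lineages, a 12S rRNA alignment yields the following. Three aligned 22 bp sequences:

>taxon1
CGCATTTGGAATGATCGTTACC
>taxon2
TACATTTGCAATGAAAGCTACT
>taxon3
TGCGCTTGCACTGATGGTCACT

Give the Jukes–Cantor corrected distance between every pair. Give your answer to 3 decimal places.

taxon1–taxon2: 7/22 sites differ → p ≈ 0.318182, d = −0.75 ln(1 − 0.424243) = 0.414052 ≈ 0.414.
taxon1–taxon3: 8/22 sites differ → p ≈ 0.363636, d = −0.75 ln(1 − 0.484848) = 0.497470 ≈ 0.497.
taxon2–taxon3: 8/22 sites differ → p ≈ 0.363636, d = −0.75 ln(1 − 0.484848) = 0.497470 ≈ 0.497.

d(taxon1,taxon2) = 0.414, d(taxon1,taxon3) = 0.497, d(taxon2,taxon3) = 0.497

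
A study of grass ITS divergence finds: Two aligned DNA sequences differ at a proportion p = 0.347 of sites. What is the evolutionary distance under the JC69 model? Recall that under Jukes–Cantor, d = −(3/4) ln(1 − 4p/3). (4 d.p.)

0.4659

d = −(3/4) ln(1 − 4p/3) = −0.75 ln(1 − 0.462667) = −0.75 ln(0.537333)
  = −0.75 × (-0.621137) = 0.465853 substitutions/site.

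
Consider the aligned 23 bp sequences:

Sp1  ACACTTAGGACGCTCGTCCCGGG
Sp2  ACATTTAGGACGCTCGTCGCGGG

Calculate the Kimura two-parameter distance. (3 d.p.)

Of 23 sites, 1 differences are transitions and 1 are transversions, so P = 1/23 ≈ 0.043478 and Q = 1/23 ≈ 0.043478.
Under the Kimura two-parameter model, d = −½ ln(1 − 2P − Q) − ¼ ln(1 − 2Q).
1 − 2P − Q = 0.869566, giving −½ ln(0.869566) = 0.069881.
1 − 2Q = 0.913044, giving −¼ ln(0.913044) = 0.022743.
d = 0.069881 + 0.022743 = 0.092624.

0.093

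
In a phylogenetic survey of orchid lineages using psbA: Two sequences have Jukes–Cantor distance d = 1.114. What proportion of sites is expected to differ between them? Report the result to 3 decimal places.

p = (3/4)(1 − e^(−4d/3)) = 0.75 × (1 − e^(-1.485333)) = 0.75 × (1 − 0.226427) = 0.580180.

0.580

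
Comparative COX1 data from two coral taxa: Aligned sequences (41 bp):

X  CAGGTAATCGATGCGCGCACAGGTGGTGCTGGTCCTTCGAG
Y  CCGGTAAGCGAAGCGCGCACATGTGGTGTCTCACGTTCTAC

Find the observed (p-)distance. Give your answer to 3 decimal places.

0.293

The sequences differ at 12 of 41 positions.
p = 12/41 = 0.292682… ≈ 0.293 (to 3 d.p.).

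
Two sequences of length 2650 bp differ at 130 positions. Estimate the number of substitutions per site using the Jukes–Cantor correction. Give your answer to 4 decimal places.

0.0507

p = 130/2650 ≈ 0.049057.
d = −(3/4) ln(1 − 4p/3) = −0.75 ln(1 − 0.065409) = −0.75 ln(0.934591)
  = −0.75 × (-0.067646) = 0.050735 substitutions/site.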